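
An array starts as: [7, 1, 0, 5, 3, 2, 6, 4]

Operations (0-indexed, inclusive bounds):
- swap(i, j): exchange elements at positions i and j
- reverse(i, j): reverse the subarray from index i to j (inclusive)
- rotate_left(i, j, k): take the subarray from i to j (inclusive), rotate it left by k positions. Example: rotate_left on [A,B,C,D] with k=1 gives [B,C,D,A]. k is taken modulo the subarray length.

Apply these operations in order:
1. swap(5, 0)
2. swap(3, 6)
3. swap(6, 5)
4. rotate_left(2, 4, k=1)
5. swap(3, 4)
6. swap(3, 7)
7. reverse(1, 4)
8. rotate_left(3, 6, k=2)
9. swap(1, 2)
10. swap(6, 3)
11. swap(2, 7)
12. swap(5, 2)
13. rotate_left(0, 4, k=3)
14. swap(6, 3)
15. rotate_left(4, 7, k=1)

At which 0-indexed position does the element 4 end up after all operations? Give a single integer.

Answer: 5

Derivation:
After 1 (swap(5, 0)): [2, 1, 0, 5, 3, 7, 6, 4]
After 2 (swap(3, 6)): [2, 1, 0, 6, 3, 7, 5, 4]
After 3 (swap(6, 5)): [2, 1, 0, 6, 3, 5, 7, 4]
After 4 (rotate_left(2, 4, k=1)): [2, 1, 6, 3, 0, 5, 7, 4]
After 5 (swap(3, 4)): [2, 1, 6, 0, 3, 5, 7, 4]
After 6 (swap(3, 7)): [2, 1, 6, 4, 3, 5, 7, 0]
After 7 (reverse(1, 4)): [2, 3, 4, 6, 1, 5, 7, 0]
After 8 (rotate_left(3, 6, k=2)): [2, 3, 4, 5, 7, 6, 1, 0]
After 9 (swap(1, 2)): [2, 4, 3, 5, 7, 6, 1, 0]
After 10 (swap(6, 3)): [2, 4, 3, 1, 7, 6, 5, 0]
After 11 (swap(2, 7)): [2, 4, 0, 1, 7, 6, 5, 3]
After 12 (swap(5, 2)): [2, 4, 6, 1, 7, 0, 5, 3]
After 13 (rotate_left(0, 4, k=3)): [1, 7, 2, 4, 6, 0, 5, 3]
After 14 (swap(6, 3)): [1, 7, 2, 5, 6, 0, 4, 3]
After 15 (rotate_left(4, 7, k=1)): [1, 7, 2, 5, 0, 4, 3, 6]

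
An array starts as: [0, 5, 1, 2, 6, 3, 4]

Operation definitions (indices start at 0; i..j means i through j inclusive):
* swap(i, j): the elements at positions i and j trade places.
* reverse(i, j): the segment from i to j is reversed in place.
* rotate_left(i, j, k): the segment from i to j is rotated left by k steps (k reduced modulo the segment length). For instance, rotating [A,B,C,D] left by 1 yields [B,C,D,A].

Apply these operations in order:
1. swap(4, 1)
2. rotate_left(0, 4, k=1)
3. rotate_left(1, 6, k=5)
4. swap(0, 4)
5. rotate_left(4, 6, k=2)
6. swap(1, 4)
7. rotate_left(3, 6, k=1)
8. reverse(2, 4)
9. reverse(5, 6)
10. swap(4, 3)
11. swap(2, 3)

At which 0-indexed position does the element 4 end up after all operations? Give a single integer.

Answer: 4

Derivation:
After 1 (swap(4, 1)): [0, 6, 1, 2, 5, 3, 4]
After 2 (rotate_left(0, 4, k=1)): [6, 1, 2, 5, 0, 3, 4]
After 3 (rotate_left(1, 6, k=5)): [6, 4, 1, 2, 5, 0, 3]
After 4 (swap(0, 4)): [5, 4, 1, 2, 6, 0, 3]
After 5 (rotate_left(4, 6, k=2)): [5, 4, 1, 2, 3, 6, 0]
After 6 (swap(1, 4)): [5, 3, 1, 2, 4, 6, 0]
After 7 (rotate_left(3, 6, k=1)): [5, 3, 1, 4, 6, 0, 2]
After 8 (reverse(2, 4)): [5, 3, 6, 4, 1, 0, 2]
After 9 (reverse(5, 6)): [5, 3, 6, 4, 1, 2, 0]
After 10 (swap(4, 3)): [5, 3, 6, 1, 4, 2, 0]
After 11 (swap(2, 3)): [5, 3, 1, 6, 4, 2, 0]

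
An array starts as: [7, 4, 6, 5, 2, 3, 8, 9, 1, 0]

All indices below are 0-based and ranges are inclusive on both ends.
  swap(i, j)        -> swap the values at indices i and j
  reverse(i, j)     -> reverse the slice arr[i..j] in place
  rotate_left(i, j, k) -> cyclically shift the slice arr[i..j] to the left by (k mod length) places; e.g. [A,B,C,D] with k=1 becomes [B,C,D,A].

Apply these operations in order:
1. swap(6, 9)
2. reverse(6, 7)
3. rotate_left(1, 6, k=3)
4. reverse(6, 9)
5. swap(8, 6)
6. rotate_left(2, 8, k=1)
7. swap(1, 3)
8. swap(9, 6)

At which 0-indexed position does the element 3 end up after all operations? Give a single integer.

After 1 (swap(6, 9)): [7, 4, 6, 5, 2, 3, 0, 9, 1, 8]
After 2 (reverse(6, 7)): [7, 4, 6, 5, 2, 3, 9, 0, 1, 8]
After 3 (rotate_left(1, 6, k=3)): [7, 2, 3, 9, 4, 6, 5, 0, 1, 8]
After 4 (reverse(6, 9)): [7, 2, 3, 9, 4, 6, 8, 1, 0, 5]
After 5 (swap(8, 6)): [7, 2, 3, 9, 4, 6, 0, 1, 8, 5]
After 6 (rotate_left(2, 8, k=1)): [7, 2, 9, 4, 6, 0, 1, 8, 3, 5]
After 7 (swap(1, 3)): [7, 4, 9, 2, 6, 0, 1, 8, 3, 5]
After 8 (swap(9, 6)): [7, 4, 9, 2, 6, 0, 5, 8, 3, 1]

Answer: 8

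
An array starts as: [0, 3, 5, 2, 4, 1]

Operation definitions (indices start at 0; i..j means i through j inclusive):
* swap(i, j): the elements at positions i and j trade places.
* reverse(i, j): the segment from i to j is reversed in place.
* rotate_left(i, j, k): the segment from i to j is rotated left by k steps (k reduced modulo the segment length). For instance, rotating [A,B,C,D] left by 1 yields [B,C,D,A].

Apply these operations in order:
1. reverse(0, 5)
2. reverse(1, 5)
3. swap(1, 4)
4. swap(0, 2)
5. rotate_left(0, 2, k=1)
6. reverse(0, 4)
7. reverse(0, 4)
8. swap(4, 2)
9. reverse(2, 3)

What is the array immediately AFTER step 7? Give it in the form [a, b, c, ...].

After 1 (reverse(0, 5)): [1, 4, 2, 5, 3, 0]
After 2 (reverse(1, 5)): [1, 0, 3, 5, 2, 4]
After 3 (swap(1, 4)): [1, 2, 3, 5, 0, 4]
After 4 (swap(0, 2)): [3, 2, 1, 5, 0, 4]
After 5 (rotate_left(0, 2, k=1)): [2, 1, 3, 5, 0, 4]
After 6 (reverse(0, 4)): [0, 5, 3, 1, 2, 4]
After 7 (reverse(0, 4)): [2, 1, 3, 5, 0, 4]

Answer: [2, 1, 3, 5, 0, 4]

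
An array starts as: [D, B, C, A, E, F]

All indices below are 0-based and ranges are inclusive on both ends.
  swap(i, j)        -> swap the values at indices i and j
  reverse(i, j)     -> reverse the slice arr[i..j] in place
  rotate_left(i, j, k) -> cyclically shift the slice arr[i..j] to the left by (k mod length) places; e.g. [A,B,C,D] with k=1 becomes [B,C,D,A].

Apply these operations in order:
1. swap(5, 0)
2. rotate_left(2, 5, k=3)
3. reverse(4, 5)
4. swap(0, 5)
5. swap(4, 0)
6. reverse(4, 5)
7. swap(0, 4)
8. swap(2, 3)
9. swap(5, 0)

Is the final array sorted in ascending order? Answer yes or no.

After 1 (swap(5, 0)): [F, B, C, A, E, D]
After 2 (rotate_left(2, 5, k=3)): [F, B, D, C, A, E]
After 3 (reverse(4, 5)): [F, B, D, C, E, A]
After 4 (swap(0, 5)): [A, B, D, C, E, F]
After 5 (swap(4, 0)): [E, B, D, C, A, F]
After 6 (reverse(4, 5)): [E, B, D, C, F, A]
After 7 (swap(0, 4)): [F, B, D, C, E, A]
After 8 (swap(2, 3)): [F, B, C, D, E, A]
After 9 (swap(5, 0)): [A, B, C, D, E, F]

Answer: yes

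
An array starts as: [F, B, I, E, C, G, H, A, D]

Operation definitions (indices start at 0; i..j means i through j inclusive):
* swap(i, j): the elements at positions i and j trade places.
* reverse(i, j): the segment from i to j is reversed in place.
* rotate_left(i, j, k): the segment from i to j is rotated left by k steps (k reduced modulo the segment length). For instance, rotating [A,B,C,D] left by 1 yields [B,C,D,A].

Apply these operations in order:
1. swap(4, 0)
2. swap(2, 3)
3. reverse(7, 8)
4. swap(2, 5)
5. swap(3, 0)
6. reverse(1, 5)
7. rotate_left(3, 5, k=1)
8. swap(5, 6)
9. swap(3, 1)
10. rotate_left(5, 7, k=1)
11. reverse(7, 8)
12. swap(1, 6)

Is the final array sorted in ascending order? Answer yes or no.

Answer: no

Derivation:
After 1 (swap(4, 0)): [C, B, I, E, F, G, H, A, D]
After 2 (swap(2, 3)): [C, B, E, I, F, G, H, A, D]
After 3 (reverse(7, 8)): [C, B, E, I, F, G, H, D, A]
After 4 (swap(2, 5)): [C, B, G, I, F, E, H, D, A]
After 5 (swap(3, 0)): [I, B, G, C, F, E, H, D, A]
After 6 (reverse(1, 5)): [I, E, F, C, G, B, H, D, A]
After 7 (rotate_left(3, 5, k=1)): [I, E, F, G, B, C, H, D, A]
After 8 (swap(5, 6)): [I, E, F, G, B, H, C, D, A]
After 9 (swap(3, 1)): [I, G, F, E, B, H, C, D, A]
After 10 (rotate_left(5, 7, k=1)): [I, G, F, E, B, C, D, H, A]
After 11 (reverse(7, 8)): [I, G, F, E, B, C, D, A, H]
After 12 (swap(1, 6)): [I, D, F, E, B, C, G, A, H]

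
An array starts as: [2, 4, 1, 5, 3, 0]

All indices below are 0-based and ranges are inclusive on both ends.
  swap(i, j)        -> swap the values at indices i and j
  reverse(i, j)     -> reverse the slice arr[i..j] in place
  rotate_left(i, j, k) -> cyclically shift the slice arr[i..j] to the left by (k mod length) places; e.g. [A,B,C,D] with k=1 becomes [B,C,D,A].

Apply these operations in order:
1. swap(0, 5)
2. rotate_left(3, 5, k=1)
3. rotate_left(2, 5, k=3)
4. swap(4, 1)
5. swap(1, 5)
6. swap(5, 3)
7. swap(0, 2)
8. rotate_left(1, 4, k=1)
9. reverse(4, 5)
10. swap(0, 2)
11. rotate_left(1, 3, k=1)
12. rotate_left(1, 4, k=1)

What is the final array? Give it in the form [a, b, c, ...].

Answer: [3, 4, 0, 1, 5, 2]

Derivation:
After 1 (swap(0, 5)): [0, 4, 1, 5, 3, 2]
After 2 (rotate_left(3, 5, k=1)): [0, 4, 1, 3, 2, 5]
After 3 (rotate_left(2, 5, k=3)): [0, 4, 5, 1, 3, 2]
After 4 (swap(4, 1)): [0, 3, 5, 1, 4, 2]
After 5 (swap(1, 5)): [0, 2, 5, 1, 4, 3]
After 6 (swap(5, 3)): [0, 2, 5, 3, 4, 1]
After 7 (swap(0, 2)): [5, 2, 0, 3, 4, 1]
After 8 (rotate_left(1, 4, k=1)): [5, 0, 3, 4, 2, 1]
After 9 (reverse(4, 5)): [5, 0, 3, 4, 1, 2]
After 10 (swap(0, 2)): [3, 0, 5, 4, 1, 2]
After 11 (rotate_left(1, 3, k=1)): [3, 5, 4, 0, 1, 2]
After 12 (rotate_left(1, 4, k=1)): [3, 4, 0, 1, 5, 2]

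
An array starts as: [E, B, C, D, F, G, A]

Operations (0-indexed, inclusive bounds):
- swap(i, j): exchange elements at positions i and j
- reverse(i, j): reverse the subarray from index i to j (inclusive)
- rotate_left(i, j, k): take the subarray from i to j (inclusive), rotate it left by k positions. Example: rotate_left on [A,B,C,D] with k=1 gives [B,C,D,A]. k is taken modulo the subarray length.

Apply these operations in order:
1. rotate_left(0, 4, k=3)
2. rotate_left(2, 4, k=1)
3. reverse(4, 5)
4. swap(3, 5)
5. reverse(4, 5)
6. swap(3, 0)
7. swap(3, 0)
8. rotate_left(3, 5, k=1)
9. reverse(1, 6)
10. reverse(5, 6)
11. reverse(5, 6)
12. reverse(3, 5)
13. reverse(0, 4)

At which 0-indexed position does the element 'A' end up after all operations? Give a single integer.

Answer: 3

Derivation:
After 1 (rotate_left(0, 4, k=3)): [D, F, E, B, C, G, A]
After 2 (rotate_left(2, 4, k=1)): [D, F, B, C, E, G, A]
After 3 (reverse(4, 5)): [D, F, B, C, G, E, A]
After 4 (swap(3, 5)): [D, F, B, E, G, C, A]
After 5 (reverse(4, 5)): [D, F, B, E, C, G, A]
After 6 (swap(3, 0)): [E, F, B, D, C, G, A]
After 7 (swap(3, 0)): [D, F, B, E, C, G, A]
After 8 (rotate_left(3, 5, k=1)): [D, F, B, C, G, E, A]
After 9 (reverse(1, 6)): [D, A, E, G, C, B, F]
After 10 (reverse(5, 6)): [D, A, E, G, C, F, B]
After 11 (reverse(5, 6)): [D, A, E, G, C, B, F]
After 12 (reverse(3, 5)): [D, A, E, B, C, G, F]
After 13 (reverse(0, 4)): [C, B, E, A, D, G, F]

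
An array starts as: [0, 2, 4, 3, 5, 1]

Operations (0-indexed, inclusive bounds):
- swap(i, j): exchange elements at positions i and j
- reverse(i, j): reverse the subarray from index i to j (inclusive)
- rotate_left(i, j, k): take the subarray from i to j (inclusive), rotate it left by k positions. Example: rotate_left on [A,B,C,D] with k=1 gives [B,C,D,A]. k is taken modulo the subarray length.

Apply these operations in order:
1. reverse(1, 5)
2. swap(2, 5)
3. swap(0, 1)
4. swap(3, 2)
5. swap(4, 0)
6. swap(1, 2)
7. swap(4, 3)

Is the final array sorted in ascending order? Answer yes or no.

Answer: no

Derivation:
After 1 (reverse(1, 5)): [0, 1, 5, 3, 4, 2]
After 2 (swap(2, 5)): [0, 1, 2, 3, 4, 5]
After 3 (swap(0, 1)): [1, 0, 2, 3, 4, 5]
After 4 (swap(3, 2)): [1, 0, 3, 2, 4, 5]
After 5 (swap(4, 0)): [4, 0, 3, 2, 1, 5]
After 6 (swap(1, 2)): [4, 3, 0, 2, 1, 5]
After 7 (swap(4, 3)): [4, 3, 0, 1, 2, 5]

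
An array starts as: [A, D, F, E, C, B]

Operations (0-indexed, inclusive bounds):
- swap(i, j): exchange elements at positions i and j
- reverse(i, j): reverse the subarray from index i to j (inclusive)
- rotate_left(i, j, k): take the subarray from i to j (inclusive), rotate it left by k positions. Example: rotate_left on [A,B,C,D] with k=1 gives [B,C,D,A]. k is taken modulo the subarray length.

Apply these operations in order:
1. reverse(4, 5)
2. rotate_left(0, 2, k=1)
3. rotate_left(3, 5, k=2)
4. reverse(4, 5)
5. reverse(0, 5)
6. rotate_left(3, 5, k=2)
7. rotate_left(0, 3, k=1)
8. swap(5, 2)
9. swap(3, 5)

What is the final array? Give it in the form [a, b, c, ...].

After 1 (reverse(4, 5)): [A, D, F, E, B, C]
After 2 (rotate_left(0, 2, k=1)): [D, F, A, E, B, C]
After 3 (rotate_left(3, 5, k=2)): [D, F, A, C, E, B]
After 4 (reverse(4, 5)): [D, F, A, C, B, E]
After 5 (reverse(0, 5)): [E, B, C, A, F, D]
After 6 (rotate_left(3, 5, k=2)): [E, B, C, D, A, F]
After 7 (rotate_left(0, 3, k=1)): [B, C, D, E, A, F]
After 8 (swap(5, 2)): [B, C, F, E, A, D]
After 9 (swap(3, 5)): [B, C, F, D, A, E]

Answer: [B, C, F, D, A, E]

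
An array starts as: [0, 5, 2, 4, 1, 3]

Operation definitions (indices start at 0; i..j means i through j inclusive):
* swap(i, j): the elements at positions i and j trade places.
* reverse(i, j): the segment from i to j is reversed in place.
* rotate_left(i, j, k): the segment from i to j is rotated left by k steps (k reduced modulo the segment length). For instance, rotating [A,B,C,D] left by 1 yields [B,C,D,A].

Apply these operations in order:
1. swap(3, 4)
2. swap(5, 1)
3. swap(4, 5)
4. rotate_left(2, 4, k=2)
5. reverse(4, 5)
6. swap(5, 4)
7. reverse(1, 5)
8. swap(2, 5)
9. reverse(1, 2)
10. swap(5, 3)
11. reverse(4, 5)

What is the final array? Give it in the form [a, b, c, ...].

After 1 (swap(3, 4)): [0, 5, 2, 1, 4, 3]
After 2 (swap(5, 1)): [0, 3, 2, 1, 4, 5]
After 3 (swap(4, 5)): [0, 3, 2, 1, 5, 4]
After 4 (rotate_left(2, 4, k=2)): [0, 3, 5, 2, 1, 4]
After 5 (reverse(4, 5)): [0, 3, 5, 2, 4, 1]
After 6 (swap(5, 4)): [0, 3, 5, 2, 1, 4]
After 7 (reverse(1, 5)): [0, 4, 1, 2, 5, 3]
After 8 (swap(2, 5)): [0, 4, 3, 2, 5, 1]
After 9 (reverse(1, 2)): [0, 3, 4, 2, 5, 1]
After 10 (swap(5, 3)): [0, 3, 4, 1, 5, 2]
After 11 (reverse(4, 5)): [0, 3, 4, 1, 2, 5]

Answer: [0, 3, 4, 1, 2, 5]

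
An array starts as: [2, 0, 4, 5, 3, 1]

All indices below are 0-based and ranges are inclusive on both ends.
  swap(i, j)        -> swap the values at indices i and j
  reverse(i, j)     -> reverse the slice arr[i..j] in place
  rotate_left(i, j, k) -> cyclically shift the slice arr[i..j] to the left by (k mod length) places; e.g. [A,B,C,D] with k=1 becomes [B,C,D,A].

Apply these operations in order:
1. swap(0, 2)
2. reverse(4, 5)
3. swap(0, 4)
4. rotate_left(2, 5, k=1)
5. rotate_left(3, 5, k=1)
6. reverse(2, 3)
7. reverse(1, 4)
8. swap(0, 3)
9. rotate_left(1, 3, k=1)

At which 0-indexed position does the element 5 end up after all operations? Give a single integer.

After 1 (swap(0, 2)): [4, 0, 2, 5, 3, 1]
After 2 (reverse(4, 5)): [4, 0, 2, 5, 1, 3]
After 3 (swap(0, 4)): [1, 0, 2, 5, 4, 3]
After 4 (rotate_left(2, 5, k=1)): [1, 0, 5, 4, 3, 2]
After 5 (rotate_left(3, 5, k=1)): [1, 0, 5, 3, 2, 4]
After 6 (reverse(2, 3)): [1, 0, 3, 5, 2, 4]
After 7 (reverse(1, 4)): [1, 2, 5, 3, 0, 4]
After 8 (swap(0, 3)): [3, 2, 5, 1, 0, 4]
After 9 (rotate_left(1, 3, k=1)): [3, 5, 1, 2, 0, 4]

Answer: 1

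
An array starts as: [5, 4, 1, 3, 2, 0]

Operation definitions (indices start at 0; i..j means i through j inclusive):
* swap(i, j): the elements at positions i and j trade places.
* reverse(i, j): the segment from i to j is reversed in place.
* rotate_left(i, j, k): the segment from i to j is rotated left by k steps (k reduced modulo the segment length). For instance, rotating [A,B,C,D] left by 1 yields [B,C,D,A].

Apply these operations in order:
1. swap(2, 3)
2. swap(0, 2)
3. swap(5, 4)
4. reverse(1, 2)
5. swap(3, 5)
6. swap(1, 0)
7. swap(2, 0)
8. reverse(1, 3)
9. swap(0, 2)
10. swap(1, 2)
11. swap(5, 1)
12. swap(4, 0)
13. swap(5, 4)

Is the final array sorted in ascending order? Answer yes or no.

After 1 (swap(2, 3)): [5, 4, 3, 1, 2, 0]
After 2 (swap(0, 2)): [3, 4, 5, 1, 2, 0]
After 3 (swap(5, 4)): [3, 4, 5, 1, 0, 2]
After 4 (reverse(1, 2)): [3, 5, 4, 1, 0, 2]
After 5 (swap(3, 5)): [3, 5, 4, 2, 0, 1]
After 6 (swap(1, 0)): [5, 3, 4, 2, 0, 1]
After 7 (swap(2, 0)): [4, 3, 5, 2, 0, 1]
After 8 (reverse(1, 3)): [4, 2, 5, 3, 0, 1]
After 9 (swap(0, 2)): [5, 2, 4, 3, 0, 1]
After 10 (swap(1, 2)): [5, 4, 2, 3, 0, 1]
After 11 (swap(5, 1)): [5, 1, 2, 3, 0, 4]
After 12 (swap(4, 0)): [0, 1, 2, 3, 5, 4]
After 13 (swap(5, 4)): [0, 1, 2, 3, 4, 5]

Answer: yes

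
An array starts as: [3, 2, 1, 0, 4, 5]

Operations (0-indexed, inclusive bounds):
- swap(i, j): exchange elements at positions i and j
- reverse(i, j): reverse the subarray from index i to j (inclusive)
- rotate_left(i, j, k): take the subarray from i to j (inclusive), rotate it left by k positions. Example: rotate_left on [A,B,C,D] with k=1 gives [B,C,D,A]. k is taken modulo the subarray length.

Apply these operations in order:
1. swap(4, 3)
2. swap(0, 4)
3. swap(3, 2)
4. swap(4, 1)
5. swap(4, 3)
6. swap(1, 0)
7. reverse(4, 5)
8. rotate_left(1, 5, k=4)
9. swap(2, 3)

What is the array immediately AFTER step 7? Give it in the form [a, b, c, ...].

After 1 (swap(4, 3)): [3, 2, 1, 4, 0, 5]
After 2 (swap(0, 4)): [0, 2, 1, 4, 3, 5]
After 3 (swap(3, 2)): [0, 2, 4, 1, 3, 5]
After 4 (swap(4, 1)): [0, 3, 4, 1, 2, 5]
After 5 (swap(4, 3)): [0, 3, 4, 2, 1, 5]
After 6 (swap(1, 0)): [3, 0, 4, 2, 1, 5]
After 7 (reverse(4, 5)): [3, 0, 4, 2, 5, 1]

Answer: [3, 0, 4, 2, 5, 1]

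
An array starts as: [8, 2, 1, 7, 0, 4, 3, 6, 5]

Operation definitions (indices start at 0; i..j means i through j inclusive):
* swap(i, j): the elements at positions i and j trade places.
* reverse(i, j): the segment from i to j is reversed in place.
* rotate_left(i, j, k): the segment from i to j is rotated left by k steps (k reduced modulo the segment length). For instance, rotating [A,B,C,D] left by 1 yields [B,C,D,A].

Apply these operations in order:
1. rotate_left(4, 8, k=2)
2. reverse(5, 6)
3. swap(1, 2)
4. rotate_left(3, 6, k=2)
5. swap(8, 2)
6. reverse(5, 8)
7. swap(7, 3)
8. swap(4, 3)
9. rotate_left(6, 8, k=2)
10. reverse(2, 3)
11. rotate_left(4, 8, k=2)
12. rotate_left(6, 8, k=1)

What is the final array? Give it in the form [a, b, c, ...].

After 1 (rotate_left(4, 8, k=2)): [8, 2, 1, 7, 3, 6, 5, 0, 4]
After 2 (reverse(5, 6)): [8, 2, 1, 7, 3, 5, 6, 0, 4]
After 3 (swap(1, 2)): [8, 1, 2, 7, 3, 5, 6, 0, 4]
After 4 (rotate_left(3, 6, k=2)): [8, 1, 2, 5, 6, 7, 3, 0, 4]
After 5 (swap(8, 2)): [8, 1, 4, 5, 6, 7, 3, 0, 2]
After 6 (reverse(5, 8)): [8, 1, 4, 5, 6, 2, 0, 3, 7]
After 7 (swap(7, 3)): [8, 1, 4, 3, 6, 2, 0, 5, 7]
After 8 (swap(4, 3)): [8, 1, 4, 6, 3, 2, 0, 5, 7]
After 9 (rotate_left(6, 8, k=2)): [8, 1, 4, 6, 3, 2, 7, 0, 5]
After 10 (reverse(2, 3)): [8, 1, 6, 4, 3, 2, 7, 0, 5]
After 11 (rotate_left(4, 8, k=2)): [8, 1, 6, 4, 7, 0, 5, 3, 2]
After 12 (rotate_left(6, 8, k=1)): [8, 1, 6, 4, 7, 0, 3, 2, 5]

Answer: [8, 1, 6, 4, 7, 0, 3, 2, 5]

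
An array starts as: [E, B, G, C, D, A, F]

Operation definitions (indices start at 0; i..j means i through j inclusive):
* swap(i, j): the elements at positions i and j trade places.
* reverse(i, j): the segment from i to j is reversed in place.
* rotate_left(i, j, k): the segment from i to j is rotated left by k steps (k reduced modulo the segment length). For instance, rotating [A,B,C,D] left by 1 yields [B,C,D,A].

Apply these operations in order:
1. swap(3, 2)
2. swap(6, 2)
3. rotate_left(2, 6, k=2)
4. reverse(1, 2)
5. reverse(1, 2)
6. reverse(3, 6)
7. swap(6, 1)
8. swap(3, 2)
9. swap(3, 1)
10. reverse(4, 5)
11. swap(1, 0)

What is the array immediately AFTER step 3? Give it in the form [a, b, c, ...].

After 1 (swap(3, 2)): [E, B, C, G, D, A, F]
After 2 (swap(6, 2)): [E, B, F, G, D, A, C]
After 3 (rotate_left(2, 6, k=2)): [E, B, D, A, C, F, G]

Answer: [E, B, D, A, C, F, G]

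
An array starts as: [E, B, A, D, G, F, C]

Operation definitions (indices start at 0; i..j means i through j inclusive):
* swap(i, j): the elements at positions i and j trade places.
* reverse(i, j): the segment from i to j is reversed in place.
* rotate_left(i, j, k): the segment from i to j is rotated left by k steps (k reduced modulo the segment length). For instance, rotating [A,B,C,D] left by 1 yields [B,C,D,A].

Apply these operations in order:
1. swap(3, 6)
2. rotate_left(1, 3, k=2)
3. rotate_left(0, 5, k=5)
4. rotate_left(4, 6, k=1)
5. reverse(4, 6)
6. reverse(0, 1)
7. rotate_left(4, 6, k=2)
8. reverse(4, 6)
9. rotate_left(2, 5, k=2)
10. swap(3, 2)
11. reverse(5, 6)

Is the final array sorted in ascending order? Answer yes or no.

Answer: no

Derivation:
After 1 (swap(3, 6)): [E, B, A, C, G, F, D]
After 2 (rotate_left(1, 3, k=2)): [E, C, B, A, G, F, D]
After 3 (rotate_left(0, 5, k=5)): [F, E, C, B, A, G, D]
After 4 (rotate_left(4, 6, k=1)): [F, E, C, B, G, D, A]
After 5 (reverse(4, 6)): [F, E, C, B, A, D, G]
After 6 (reverse(0, 1)): [E, F, C, B, A, D, G]
After 7 (rotate_left(4, 6, k=2)): [E, F, C, B, G, A, D]
After 8 (reverse(4, 6)): [E, F, C, B, D, A, G]
After 9 (rotate_left(2, 5, k=2)): [E, F, D, A, C, B, G]
After 10 (swap(3, 2)): [E, F, A, D, C, B, G]
After 11 (reverse(5, 6)): [E, F, A, D, C, G, B]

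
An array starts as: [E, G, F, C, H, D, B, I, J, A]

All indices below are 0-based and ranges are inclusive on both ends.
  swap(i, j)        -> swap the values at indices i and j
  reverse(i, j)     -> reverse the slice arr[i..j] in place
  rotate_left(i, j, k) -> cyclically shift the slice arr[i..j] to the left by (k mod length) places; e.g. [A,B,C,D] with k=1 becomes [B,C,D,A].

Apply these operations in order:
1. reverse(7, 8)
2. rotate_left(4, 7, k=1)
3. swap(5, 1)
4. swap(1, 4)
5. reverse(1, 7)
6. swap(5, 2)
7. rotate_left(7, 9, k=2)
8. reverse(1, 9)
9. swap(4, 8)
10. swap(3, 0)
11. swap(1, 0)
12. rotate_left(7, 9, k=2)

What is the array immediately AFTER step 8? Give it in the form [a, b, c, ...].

Answer: [E, I, D, A, F, J, B, G, C, H]

Derivation:
After 1 (reverse(7, 8)): [E, G, F, C, H, D, B, J, I, A]
After 2 (rotate_left(4, 7, k=1)): [E, G, F, C, D, B, J, H, I, A]
After 3 (swap(5, 1)): [E, B, F, C, D, G, J, H, I, A]
After 4 (swap(1, 4)): [E, D, F, C, B, G, J, H, I, A]
After 5 (reverse(1, 7)): [E, H, J, G, B, C, F, D, I, A]
After 6 (swap(5, 2)): [E, H, C, G, B, J, F, D, I, A]
After 7 (rotate_left(7, 9, k=2)): [E, H, C, G, B, J, F, A, D, I]
After 8 (reverse(1, 9)): [E, I, D, A, F, J, B, G, C, H]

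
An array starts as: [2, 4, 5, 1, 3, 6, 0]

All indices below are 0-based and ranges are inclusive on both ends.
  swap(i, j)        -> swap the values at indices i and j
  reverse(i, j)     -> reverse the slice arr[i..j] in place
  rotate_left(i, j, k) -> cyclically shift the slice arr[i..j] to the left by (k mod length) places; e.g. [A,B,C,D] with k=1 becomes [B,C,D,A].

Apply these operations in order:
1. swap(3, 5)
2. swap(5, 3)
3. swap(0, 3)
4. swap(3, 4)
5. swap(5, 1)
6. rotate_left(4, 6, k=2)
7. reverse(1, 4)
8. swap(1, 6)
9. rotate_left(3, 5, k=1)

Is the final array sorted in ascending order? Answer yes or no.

Answer: no

Derivation:
After 1 (swap(3, 5)): [2, 4, 5, 6, 3, 1, 0]
After 2 (swap(5, 3)): [2, 4, 5, 1, 3, 6, 0]
After 3 (swap(0, 3)): [1, 4, 5, 2, 3, 6, 0]
After 4 (swap(3, 4)): [1, 4, 5, 3, 2, 6, 0]
After 5 (swap(5, 1)): [1, 6, 5, 3, 2, 4, 0]
After 6 (rotate_left(4, 6, k=2)): [1, 6, 5, 3, 0, 2, 4]
After 7 (reverse(1, 4)): [1, 0, 3, 5, 6, 2, 4]
After 8 (swap(1, 6)): [1, 4, 3, 5, 6, 2, 0]
After 9 (rotate_left(3, 5, k=1)): [1, 4, 3, 6, 2, 5, 0]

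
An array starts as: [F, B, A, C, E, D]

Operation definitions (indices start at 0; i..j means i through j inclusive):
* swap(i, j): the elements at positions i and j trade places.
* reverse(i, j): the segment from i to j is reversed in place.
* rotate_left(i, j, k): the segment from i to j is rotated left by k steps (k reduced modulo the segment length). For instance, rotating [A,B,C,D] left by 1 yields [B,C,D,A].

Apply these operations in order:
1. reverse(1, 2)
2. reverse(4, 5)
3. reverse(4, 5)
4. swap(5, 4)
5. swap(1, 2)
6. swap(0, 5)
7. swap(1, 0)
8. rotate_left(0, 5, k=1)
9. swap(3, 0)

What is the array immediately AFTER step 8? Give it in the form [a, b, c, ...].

Answer: [E, A, C, D, F, B]

Derivation:
After 1 (reverse(1, 2)): [F, A, B, C, E, D]
After 2 (reverse(4, 5)): [F, A, B, C, D, E]
After 3 (reverse(4, 5)): [F, A, B, C, E, D]
After 4 (swap(5, 4)): [F, A, B, C, D, E]
After 5 (swap(1, 2)): [F, B, A, C, D, E]
After 6 (swap(0, 5)): [E, B, A, C, D, F]
After 7 (swap(1, 0)): [B, E, A, C, D, F]
After 8 (rotate_left(0, 5, k=1)): [E, A, C, D, F, B]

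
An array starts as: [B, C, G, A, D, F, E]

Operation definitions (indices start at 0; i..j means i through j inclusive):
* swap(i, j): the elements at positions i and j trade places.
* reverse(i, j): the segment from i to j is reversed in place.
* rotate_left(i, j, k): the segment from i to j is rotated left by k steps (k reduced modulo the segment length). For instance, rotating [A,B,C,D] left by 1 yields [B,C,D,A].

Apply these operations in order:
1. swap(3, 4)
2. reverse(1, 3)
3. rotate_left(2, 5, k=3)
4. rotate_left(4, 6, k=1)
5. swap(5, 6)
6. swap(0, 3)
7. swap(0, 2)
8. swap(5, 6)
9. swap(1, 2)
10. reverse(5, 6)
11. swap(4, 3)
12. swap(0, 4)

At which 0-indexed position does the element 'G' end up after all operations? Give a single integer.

Answer: 1

Derivation:
After 1 (swap(3, 4)): [B, C, G, D, A, F, E]
After 2 (reverse(1, 3)): [B, D, G, C, A, F, E]
After 3 (rotate_left(2, 5, k=3)): [B, D, F, G, C, A, E]
After 4 (rotate_left(4, 6, k=1)): [B, D, F, G, A, E, C]
After 5 (swap(5, 6)): [B, D, F, G, A, C, E]
After 6 (swap(0, 3)): [G, D, F, B, A, C, E]
After 7 (swap(0, 2)): [F, D, G, B, A, C, E]
After 8 (swap(5, 6)): [F, D, G, B, A, E, C]
After 9 (swap(1, 2)): [F, G, D, B, A, E, C]
After 10 (reverse(5, 6)): [F, G, D, B, A, C, E]
After 11 (swap(4, 3)): [F, G, D, A, B, C, E]
After 12 (swap(0, 4)): [B, G, D, A, F, C, E]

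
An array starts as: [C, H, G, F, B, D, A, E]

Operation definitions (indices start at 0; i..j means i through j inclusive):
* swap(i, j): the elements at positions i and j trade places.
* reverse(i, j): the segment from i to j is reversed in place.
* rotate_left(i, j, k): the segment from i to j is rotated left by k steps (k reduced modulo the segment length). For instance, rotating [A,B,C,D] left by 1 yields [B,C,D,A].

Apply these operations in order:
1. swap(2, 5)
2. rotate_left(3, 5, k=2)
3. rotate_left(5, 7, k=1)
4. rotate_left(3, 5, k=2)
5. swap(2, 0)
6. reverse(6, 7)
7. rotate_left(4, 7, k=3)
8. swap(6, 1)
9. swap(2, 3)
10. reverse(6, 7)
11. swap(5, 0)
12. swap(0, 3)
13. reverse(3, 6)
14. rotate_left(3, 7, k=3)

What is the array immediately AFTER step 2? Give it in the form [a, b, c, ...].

After 1 (swap(2, 5)): [C, H, D, F, B, G, A, E]
After 2 (rotate_left(3, 5, k=2)): [C, H, D, G, F, B, A, E]

Answer: [C, H, D, G, F, B, A, E]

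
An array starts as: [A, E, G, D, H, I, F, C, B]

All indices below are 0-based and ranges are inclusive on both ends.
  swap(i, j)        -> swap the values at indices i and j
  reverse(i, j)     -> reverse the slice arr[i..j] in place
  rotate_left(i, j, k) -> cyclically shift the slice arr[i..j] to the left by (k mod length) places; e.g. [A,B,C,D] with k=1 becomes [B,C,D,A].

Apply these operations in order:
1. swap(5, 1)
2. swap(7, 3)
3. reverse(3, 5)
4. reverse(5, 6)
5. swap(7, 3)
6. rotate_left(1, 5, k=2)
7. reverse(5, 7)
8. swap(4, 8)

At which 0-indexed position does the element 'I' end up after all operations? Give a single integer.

After 1 (swap(5, 1)): [A, I, G, D, H, E, F, C, B]
After 2 (swap(7, 3)): [A, I, G, C, H, E, F, D, B]
After 3 (reverse(3, 5)): [A, I, G, E, H, C, F, D, B]
After 4 (reverse(5, 6)): [A, I, G, E, H, F, C, D, B]
After 5 (swap(7, 3)): [A, I, G, D, H, F, C, E, B]
After 6 (rotate_left(1, 5, k=2)): [A, D, H, F, I, G, C, E, B]
After 7 (reverse(5, 7)): [A, D, H, F, I, E, C, G, B]
After 8 (swap(4, 8)): [A, D, H, F, B, E, C, G, I]

Answer: 8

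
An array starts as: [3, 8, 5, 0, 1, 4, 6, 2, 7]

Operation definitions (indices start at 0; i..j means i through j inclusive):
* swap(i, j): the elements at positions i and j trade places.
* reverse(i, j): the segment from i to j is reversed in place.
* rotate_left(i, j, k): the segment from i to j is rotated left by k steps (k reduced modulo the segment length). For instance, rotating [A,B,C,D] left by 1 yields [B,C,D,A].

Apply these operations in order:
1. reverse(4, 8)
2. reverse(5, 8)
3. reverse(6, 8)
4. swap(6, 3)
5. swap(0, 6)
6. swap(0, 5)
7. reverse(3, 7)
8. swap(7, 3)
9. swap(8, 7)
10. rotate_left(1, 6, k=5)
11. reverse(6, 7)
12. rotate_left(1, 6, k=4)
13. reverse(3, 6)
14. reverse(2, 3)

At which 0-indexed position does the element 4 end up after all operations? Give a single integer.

After 1 (reverse(4, 8)): [3, 8, 5, 0, 7, 2, 6, 4, 1]
After 2 (reverse(5, 8)): [3, 8, 5, 0, 7, 1, 4, 6, 2]
After 3 (reverse(6, 8)): [3, 8, 5, 0, 7, 1, 2, 6, 4]
After 4 (swap(6, 3)): [3, 8, 5, 2, 7, 1, 0, 6, 4]
After 5 (swap(0, 6)): [0, 8, 5, 2, 7, 1, 3, 6, 4]
After 6 (swap(0, 5)): [1, 8, 5, 2, 7, 0, 3, 6, 4]
After 7 (reverse(3, 7)): [1, 8, 5, 6, 3, 0, 7, 2, 4]
After 8 (swap(7, 3)): [1, 8, 5, 2, 3, 0, 7, 6, 4]
After 9 (swap(8, 7)): [1, 8, 5, 2, 3, 0, 7, 4, 6]
After 10 (rotate_left(1, 6, k=5)): [1, 7, 8, 5, 2, 3, 0, 4, 6]
After 11 (reverse(6, 7)): [1, 7, 8, 5, 2, 3, 4, 0, 6]
After 12 (rotate_left(1, 6, k=4)): [1, 3, 4, 7, 8, 5, 2, 0, 6]
After 13 (reverse(3, 6)): [1, 3, 4, 2, 5, 8, 7, 0, 6]
After 14 (reverse(2, 3)): [1, 3, 2, 4, 5, 8, 7, 0, 6]

Answer: 3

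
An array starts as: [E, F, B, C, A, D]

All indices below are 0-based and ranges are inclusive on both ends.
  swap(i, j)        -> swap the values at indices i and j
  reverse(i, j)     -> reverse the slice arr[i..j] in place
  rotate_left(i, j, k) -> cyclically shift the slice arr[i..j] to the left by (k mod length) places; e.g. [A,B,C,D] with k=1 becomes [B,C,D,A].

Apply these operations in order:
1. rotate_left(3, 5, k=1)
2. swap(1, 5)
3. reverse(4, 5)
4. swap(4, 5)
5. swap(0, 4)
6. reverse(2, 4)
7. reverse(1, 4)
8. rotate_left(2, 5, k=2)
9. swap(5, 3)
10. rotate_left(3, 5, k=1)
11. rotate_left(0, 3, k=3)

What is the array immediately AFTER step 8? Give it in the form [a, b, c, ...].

After 1 (rotate_left(3, 5, k=1)): [E, F, B, A, D, C]
After 2 (swap(1, 5)): [E, C, B, A, D, F]
After 3 (reverse(4, 5)): [E, C, B, A, F, D]
After 4 (swap(4, 5)): [E, C, B, A, D, F]
After 5 (swap(0, 4)): [D, C, B, A, E, F]
After 6 (reverse(2, 4)): [D, C, E, A, B, F]
After 7 (reverse(1, 4)): [D, B, A, E, C, F]
After 8 (rotate_left(2, 5, k=2)): [D, B, C, F, A, E]

Answer: [D, B, C, F, A, E]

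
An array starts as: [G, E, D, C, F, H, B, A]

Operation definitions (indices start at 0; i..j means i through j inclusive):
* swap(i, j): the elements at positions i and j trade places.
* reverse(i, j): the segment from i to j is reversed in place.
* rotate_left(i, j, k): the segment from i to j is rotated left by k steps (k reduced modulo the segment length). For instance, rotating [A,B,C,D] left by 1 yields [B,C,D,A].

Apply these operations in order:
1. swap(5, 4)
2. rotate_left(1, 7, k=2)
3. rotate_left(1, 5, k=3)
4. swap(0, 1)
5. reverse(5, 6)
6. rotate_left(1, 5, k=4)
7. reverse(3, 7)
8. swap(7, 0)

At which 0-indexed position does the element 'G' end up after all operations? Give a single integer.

Answer: 2

Derivation:
After 1 (swap(5, 4)): [G, E, D, C, H, F, B, A]
After 2 (rotate_left(1, 7, k=2)): [G, C, H, F, B, A, E, D]
After 3 (rotate_left(1, 5, k=3)): [G, B, A, C, H, F, E, D]
After 4 (swap(0, 1)): [B, G, A, C, H, F, E, D]
After 5 (reverse(5, 6)): [B, G, A, C, H, E, F, D]
After 6 (rotate_left(1, 5, k=4)): [B, E, G, A, C, H, F, D]
After 7 (reverse(3, 7)): [B, E, G, D, F, H, C, A]
After 8 (swap(7, 0)): [A, E, G, D, F, H, C, B]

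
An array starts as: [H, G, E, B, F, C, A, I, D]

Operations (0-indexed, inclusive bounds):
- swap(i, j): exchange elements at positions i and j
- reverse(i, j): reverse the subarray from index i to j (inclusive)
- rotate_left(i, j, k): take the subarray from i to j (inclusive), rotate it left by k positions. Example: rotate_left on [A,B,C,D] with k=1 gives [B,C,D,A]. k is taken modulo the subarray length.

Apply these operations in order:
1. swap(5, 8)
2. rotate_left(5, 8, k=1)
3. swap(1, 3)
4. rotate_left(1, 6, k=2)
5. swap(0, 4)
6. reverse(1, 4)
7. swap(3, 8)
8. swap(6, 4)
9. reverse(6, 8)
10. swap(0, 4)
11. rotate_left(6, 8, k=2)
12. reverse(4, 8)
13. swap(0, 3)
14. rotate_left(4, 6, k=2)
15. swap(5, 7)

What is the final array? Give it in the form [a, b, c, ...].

After 1 (swap(5, 8)): [H, G, E, B, F, D, A, I, C]
After 2 (rotate_left(5, 8, k=1)): [H, G, E, B, F, A, I, C, D]
After 3 (swap(1, 3)): [H, B, E, G, F, A, I, C, D]
After 4 (rotate_left(1, 6, k=2)): [H, G, F, A, I, B, E, C, D]
After 5 (swap(0, 4)): [I, G, F, A, H, B, E, C, D]
After 6 (reverse(1, 4)): [I, H, A, F, G, B, E, C, D]
After 7 (swap(3, 8)): [I, H, A, D, G, B, E, C, F]
After 8 (swap(6, 4)): [I, H, A, D, E, B, G, C, F]
After 9 (reverse(6, 8)): [I, H, A, D, E, B, F, C, G]
After 10 (swap(0, 4)): [E, H, A, D, I, B, F, C, G]
After 11 (rotate_left(6, 8, k=2)): [E, H, A, D, I, B, G, F, C]
After 12 (reverse(4, 8)): [E, H, A, D, C, F, G, B, I]
After 13 (swap(0, 3)): [D, H, A, E, C, F, G, B, I]
After 14 (rotate_left(4, 6, k=2)): [D, H, A, E, G, C, F, B, I]
After 15 (swap(5, 7)): [D, H, A, E, G, B, F, C, I]

Answer: [D, H, A, E, G, B, F, C, I]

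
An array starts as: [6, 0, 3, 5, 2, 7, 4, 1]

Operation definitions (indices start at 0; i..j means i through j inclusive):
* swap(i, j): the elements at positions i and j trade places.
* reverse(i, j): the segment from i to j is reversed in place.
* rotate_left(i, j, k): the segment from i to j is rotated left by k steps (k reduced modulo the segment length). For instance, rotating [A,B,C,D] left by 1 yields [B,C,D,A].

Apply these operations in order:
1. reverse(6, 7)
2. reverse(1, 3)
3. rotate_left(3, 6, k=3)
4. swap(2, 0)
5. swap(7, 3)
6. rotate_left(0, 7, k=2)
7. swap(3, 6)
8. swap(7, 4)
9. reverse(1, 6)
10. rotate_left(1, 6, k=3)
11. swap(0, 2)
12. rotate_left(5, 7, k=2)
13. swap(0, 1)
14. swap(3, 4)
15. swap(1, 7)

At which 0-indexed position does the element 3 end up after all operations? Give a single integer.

After 1 (reverse(6, 7)): [6, 0, 3, 5, 2, 7, 1, 4]
After 2 (reverse(1, 3)): [6, 5, 3, 0, 2, 7, 1, 4]
After 3 (rotate_left(3, 6, k=3)): [6, 5, 3, 1, 0, 2, 7, 4]
After 4 (swap(2, 0)): [3, 5, 6, 1, 0, 2, 7, 4]
After 5 (swap(7, 3)): [3, 5, 6, 4, 0, 2, 7, 1]
After 6 (rotate_left(0, 7, k=2)): [6, 4, 0, 2, 7, 1, 3, 5]
After 7 (swap(3, 6)): [6, 4, 0, 3, 7, 1, 2, 5]
After 8 (swap(7, 4)): [6, 4, 0, 3, 5, 1, 2, 7]
After 9 (reverse(1, 6)): [6, 2, 1, 5, 3, 0, 4, 7]
After 10 (rotate_left(1, 6, k=3)): [6, 3, 0, 4, 2, 1, 5, 7]
After 11 (swap(0, 2)): [0, 3, 6, 4, 2, 1, 5, 7]
After 12 (rotate_left(5, 7, k=2)): [0, 3, 6, 4, 2, 7, 1, 5]
After 13 (swap(0, 1)): [3, 0, 6, 4, 2, 7, 1, 5]
After 14 (swap(3, 4)): [3, 0, 6, 2, 4, 7, 1, 5]
After 15 (swap(1, 7)): [3, 5, 6, 2, 4, 7, 1, 0]

Answer: 0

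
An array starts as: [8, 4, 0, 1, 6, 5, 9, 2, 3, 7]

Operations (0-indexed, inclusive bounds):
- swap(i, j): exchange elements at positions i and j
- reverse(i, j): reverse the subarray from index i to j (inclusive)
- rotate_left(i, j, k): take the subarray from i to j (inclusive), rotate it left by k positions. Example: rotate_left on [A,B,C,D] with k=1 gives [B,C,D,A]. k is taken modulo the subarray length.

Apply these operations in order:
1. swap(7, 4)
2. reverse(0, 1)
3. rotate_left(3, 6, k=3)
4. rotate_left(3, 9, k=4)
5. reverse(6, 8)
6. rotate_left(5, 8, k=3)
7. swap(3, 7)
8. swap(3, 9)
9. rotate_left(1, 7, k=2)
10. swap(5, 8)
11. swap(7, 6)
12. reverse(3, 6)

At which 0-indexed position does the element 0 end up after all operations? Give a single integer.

Answer: 3

Derivation:
After 1 (swap(7, 4)): [8, 4, 0, 1, 2, 5, 9, 6, 3, 7]
After 2 (reverse(0, 1)): [4, 8, 0, 1, 2, 5, 9, 6, 3, 7]
After 3 (rotate_left(3, 6, k=3)): [4, 8, 0, 9, 1, 2, 5, 6, 3, 7]
After 4 (rotate_left(3, 9, k=4)): [4, 8, 0, 6, 3, 7, 9, 1, 2, 5]
After 5 (reverse(6, 8)): [4, 8, 0, 6, 3, 7, 2, 1, 9, 5]
After 6 (rotate_left(5, 8, k=3)): [4, 8, 0, 6, 3, 9, 7, 2, 1, 5]
After 7 (swap(3, 7)): [4, 8, 0, 2, 3, 9, 7, 6, 1, 5]
After 8 (swap(3, 9)): [4, 8, 0, 5, 3, 9, 7, 6, 1, 2]
After 9 (rotate_left(1, 7, k=2)): [4, 5, 3, 9, 7, 6, 8, 0, 1, 2]
After 10 (swap(5, 8)): [4, 5, 3, 9, 7, 1, 8, 0, 6, 2]
After 11 (swap(7, 6)): [4, 5, 3, 9, 7, 1, 0, 8, 6, 2]
After 12 (reverse(3, 6)): [4, 5, 3, 0, 1, 7, 9, 8, 6, 2]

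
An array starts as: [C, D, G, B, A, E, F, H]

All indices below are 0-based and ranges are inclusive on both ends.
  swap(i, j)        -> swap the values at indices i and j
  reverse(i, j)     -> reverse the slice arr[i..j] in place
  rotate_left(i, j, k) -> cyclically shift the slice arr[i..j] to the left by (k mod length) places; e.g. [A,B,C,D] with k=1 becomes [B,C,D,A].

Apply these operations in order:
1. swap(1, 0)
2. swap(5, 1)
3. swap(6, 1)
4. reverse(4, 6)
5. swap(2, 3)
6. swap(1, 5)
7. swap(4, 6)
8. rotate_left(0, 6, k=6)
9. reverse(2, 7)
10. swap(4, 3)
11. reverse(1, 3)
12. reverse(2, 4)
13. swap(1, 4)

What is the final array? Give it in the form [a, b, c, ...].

After 1 (swap(1, 0)): [D, C, G, B, A, E, F, H]
After 2 (swap(5, 1)): [D, E, G, B, A, C, F, H]
After 3 (swap(6, 1)): [D, F, G, B, A, C, E, H]
After 4 (reverse(4, 6)): [D, F, G, B, E, C, A, H]
After 5 (swap(2, 3)): [D, F, B, G, E, C, A, H]
After 6 (swap(1, 5)): [D, C, B, G, E, F, A, H]
After 7 (swap(4, 6)): [D, C, B, G, A, F, E, H]
After 8 (rotate_left(0, 6, k=6)): [E, D, C, B, G, A, F, H]
After 9 (reverse(2, 7)): [E, D, H, F, A, G, B, C]
After 10 (swap(4, 3)): [E, D, H, A, F, G, B, C]
After 11 (reverse(1, 3)): [E, A, H, D, F, G, B, C]
After 12 (reverse(2, 4)): [E, A, F, D, H, G, B, C]
After 13 (swap(1, 4)): [E, H, F, D, A, G, B, C]

Answer: [E, H, F, D, A, G, B, C]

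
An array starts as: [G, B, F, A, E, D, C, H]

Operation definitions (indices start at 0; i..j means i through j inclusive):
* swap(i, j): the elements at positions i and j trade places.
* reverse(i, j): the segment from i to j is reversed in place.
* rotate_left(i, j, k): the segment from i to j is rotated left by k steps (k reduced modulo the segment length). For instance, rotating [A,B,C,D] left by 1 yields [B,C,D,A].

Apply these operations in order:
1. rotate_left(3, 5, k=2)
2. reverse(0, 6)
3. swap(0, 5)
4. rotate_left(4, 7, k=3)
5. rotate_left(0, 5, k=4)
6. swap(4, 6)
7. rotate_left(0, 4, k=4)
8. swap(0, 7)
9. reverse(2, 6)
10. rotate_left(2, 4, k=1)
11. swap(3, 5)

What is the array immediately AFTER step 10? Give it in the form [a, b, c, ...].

After 1 (rotate_left(3, 5, k=2)): [G, B, F, D, A, E, C, H]
After 2 (reverse(0, 6)): [C, E, A, D, F, B, G, H]
After 3 (swap(0, 5)): [B, E, A, D, F, C, G, H]
After 4 (rotate_left(4, 7, k=3)): [B, E, A, D, H, F, C, G]
After 5 (rotate_left(0, 5, k=4)): [H, F, B, E, A, D, C, G]
After 6 (swap(4, 6)): [H, F, B, E, C, D, A, G]
After 7 (rotate_left(0, 4, k=4)): [C, H, F, B, E, D, A, G]
After 8 (swap(0, 7)): [G, H, F, B, E, D, A, C]
After 9 (reverse(2, 6)): [G, H, A, D, E, B, F, C]
After 10 (rotate_left(2, 4, k=1)): [G, H, D, E, A, B, F, C]

Answer: [G, H, D, E, A, B, F, C]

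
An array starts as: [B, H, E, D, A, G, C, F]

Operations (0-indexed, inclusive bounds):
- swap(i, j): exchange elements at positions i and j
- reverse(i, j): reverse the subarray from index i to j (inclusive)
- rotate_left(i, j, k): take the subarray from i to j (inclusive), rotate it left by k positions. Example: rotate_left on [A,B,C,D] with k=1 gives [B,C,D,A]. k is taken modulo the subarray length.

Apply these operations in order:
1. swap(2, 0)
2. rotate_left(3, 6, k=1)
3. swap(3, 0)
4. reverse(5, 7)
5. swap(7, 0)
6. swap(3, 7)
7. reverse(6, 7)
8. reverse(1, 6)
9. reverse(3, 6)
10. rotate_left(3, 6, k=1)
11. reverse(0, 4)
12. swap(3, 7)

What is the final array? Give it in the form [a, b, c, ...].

After 1 (swap(2, 0)): [E, H, B, D, A, G, C, F]
After 2 (rotate_left(3, 6, k=1)): [E, H, B, A, G, C, D, F]
After 3 (swap(3, 0)): [A, H, B, E, G, C, D, F]
After 4 (reverse(5, 7)): [A, H, B, E, G, F, D, C]
After 5 (swap(7, 0)): [C, H, B, E, G, F, D, A]
After 6 (swap(3, 7)): [C, H, B, A, G, F, D, E]
After 7 (reverse(6, 7)): [C, H, B, A, G, F, E, D]
After 8 (reverse(1, 6)): [C, E, F, G, A, B, H, D]
After 9 (reverse(3, 6)): [C, E, F, H, B, A, G, D]
After 10 (rotate_left(3, 6, k=1)): [C, E, F, B, A, G, H, D]
After 11 (reverse(0, 4)): [A, B, F, E, C, G, H, D]
After 12 (swap(3, 7)): [A, B, F, D, C, G, H, E]

Answer: [A, B, F, D, C, G, H, E]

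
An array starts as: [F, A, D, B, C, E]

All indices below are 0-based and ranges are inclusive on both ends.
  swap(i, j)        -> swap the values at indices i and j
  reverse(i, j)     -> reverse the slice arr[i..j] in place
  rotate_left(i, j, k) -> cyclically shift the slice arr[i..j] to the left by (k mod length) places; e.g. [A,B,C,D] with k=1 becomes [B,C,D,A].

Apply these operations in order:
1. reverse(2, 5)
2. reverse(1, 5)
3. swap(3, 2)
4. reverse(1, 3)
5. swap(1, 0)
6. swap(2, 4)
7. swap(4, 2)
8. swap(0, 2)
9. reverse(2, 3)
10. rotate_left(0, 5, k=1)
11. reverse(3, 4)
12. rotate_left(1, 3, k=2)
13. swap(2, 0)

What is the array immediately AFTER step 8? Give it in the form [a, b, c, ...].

Answer: [C, F, B, D, E, A]

Derivation:
After 1 (reverse(2, 5)): [F, A, E, C, B, D]
After 2 (reverse(1, 5)): [F, D, B, C, E, A]
After 3 (swap(3, 2)): [F, D, C, B, E, A]
After 4 (reverse(1, 3)): [F, B, C, D, E, A]
After 5 (swap(1, 0)): [B, F, C, D, E, A]
After 6 (swap(2, 4)): [B, F, E, D, C, A]
After 7 (swap(4, 2)): [B, F, C, D, E, A]
After 8 (swap(0, 2)): [C, F, B, D, E, A]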